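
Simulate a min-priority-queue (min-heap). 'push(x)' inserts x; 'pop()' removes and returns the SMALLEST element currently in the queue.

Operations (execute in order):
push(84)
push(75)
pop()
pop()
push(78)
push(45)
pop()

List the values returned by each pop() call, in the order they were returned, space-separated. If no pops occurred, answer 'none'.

Answer: 75 84 45

Derivation:
push(84): heap contents = [84]
push(75): heap contents = [75, 84]
pop() → 75: heap contents = [84]
pop() → 84: heap contents = []
push(78): heap contents = [78]
push(45): heap contents = [45, 78]
pop() → 45: heap contents = [78]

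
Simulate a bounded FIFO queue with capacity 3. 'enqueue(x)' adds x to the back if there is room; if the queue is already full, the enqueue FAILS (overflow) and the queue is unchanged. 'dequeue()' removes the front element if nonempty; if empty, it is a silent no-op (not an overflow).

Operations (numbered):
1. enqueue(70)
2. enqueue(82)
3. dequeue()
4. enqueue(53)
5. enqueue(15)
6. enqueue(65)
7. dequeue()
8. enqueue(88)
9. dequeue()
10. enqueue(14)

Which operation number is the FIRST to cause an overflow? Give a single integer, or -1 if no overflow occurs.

1. enqueue(70): size=1
2. enqueue(82): size=2
3. dequeue(): size=1
4. enqueue(53): size=2
5. enqueue(15): size=3
6. enqueue(65): size=3=cap → OVERFLOW (fail)
7. dequeue(): size=2
8. enqueue(88): size=3
9. dequeue(): size=2
10. enqueue(14): size=3

Answer: 6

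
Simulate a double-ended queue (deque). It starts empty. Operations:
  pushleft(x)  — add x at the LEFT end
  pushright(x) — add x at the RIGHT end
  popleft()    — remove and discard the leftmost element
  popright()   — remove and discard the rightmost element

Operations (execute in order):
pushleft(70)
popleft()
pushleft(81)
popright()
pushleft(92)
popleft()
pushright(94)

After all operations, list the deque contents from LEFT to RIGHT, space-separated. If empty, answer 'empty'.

Answer: 94

Derivation:
pushleft(70): [70]
popleft(): []
pushleft(81): [81]
popright(): []
pushleft(92): [92]
popleft(): []
pushright(94): [94]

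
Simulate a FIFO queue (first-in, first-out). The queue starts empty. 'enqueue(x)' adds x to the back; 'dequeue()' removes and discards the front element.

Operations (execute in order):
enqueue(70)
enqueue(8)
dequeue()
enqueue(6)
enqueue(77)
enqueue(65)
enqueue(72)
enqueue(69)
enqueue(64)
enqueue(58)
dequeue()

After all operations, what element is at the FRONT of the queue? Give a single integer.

Answer: 6

Derivation:
enqueue(70): queue = [70]
enqueue(8): queue = [70, 8]
dequeue(): queue = [8]
enqueue(6): queue = [8, 6]
enqueue(77): queue = [8, 6, 77]
enqueue(65): queue = [8, 6, 77, 65]
enqueue(72): queue = [8, 6, 77, 65, 72]
enqueue(69): queue = [8, 6, 77, 65, 72, 69]
enqueue(64): queue = [8, 6, 77, 65, 72, 69, 64]
enqueue(58): queue = [8, 6, 77, 65, 72, 69, 64, 58]
dequeue(): queue = [6, 77, 65, 72, 69, 64, 58]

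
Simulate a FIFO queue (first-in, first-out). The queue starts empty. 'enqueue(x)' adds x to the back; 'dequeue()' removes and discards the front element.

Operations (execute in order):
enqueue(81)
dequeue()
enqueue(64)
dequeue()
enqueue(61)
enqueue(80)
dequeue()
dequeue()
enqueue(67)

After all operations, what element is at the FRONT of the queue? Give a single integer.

Answer: 67

Derivation:
enqueue(81): queue = [81]
dequeue(): queue = []
enqueue(64): queue = [64]
dequeue(): queue = []
enqueue(61): queue = [61]
enqueue(80): queue = [61, 80]
dequeue(): queue = [80]
dequeue(): queue = []
enqueue(67): queue = [67]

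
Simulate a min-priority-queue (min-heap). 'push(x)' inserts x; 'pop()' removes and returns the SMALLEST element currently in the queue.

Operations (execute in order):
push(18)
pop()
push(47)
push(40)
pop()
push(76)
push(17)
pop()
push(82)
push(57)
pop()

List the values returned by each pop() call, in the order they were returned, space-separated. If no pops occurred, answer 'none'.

Answer: 18 40 17 47

Derivation:
push(18): heap contents = [18]
pop() → 18: heap contents = []
push(47): heap contents = [47]
push(40): heap contents = [40, 47]
pop() → 40: heap contents = [47]
push(76): heap contents = [47, 76]
push(17): heap contents = [17, 47, 76]
pop() → 17: heap contents = [47, 76]
push(82): heap contents = [47, 76, 82]
push(57): heap contents = [47, 57, 76, 82]
pop() → 47: heap contents = [57, 76, 82]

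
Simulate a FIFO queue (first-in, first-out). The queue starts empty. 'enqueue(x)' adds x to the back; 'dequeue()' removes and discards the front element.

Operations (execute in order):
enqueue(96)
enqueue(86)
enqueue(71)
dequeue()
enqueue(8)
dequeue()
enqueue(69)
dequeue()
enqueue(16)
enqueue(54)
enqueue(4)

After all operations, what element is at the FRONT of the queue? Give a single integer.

enqueue(96): queue = [96]
enqueue(86): queue = [96, 86]
enqueue(71): queue = [96, 86, 71]
dequeue(): queue = [86, 71]
enqueue(8): queue = [86, 71, 8]
dequeue(): queue = [71, 8]
enqueue(69): queue = [71, 8, 69]
dequeue(): queue = [8, 69]
enqueue(16): queue = [8, 69, 16]
enqueue(54): queue = [8, 69, 16, 54]
enqueue(4): queue = [8, 69, 16, 54, 4]

Answer: 8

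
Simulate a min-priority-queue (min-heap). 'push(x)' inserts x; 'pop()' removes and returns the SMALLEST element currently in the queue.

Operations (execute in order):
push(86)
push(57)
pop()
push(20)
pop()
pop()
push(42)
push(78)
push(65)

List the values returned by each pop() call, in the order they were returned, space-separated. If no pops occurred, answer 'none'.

Answer: 57 20 86

Derivation:
push(86): heap contents = [86]
push(57): heap contents = [57, 86]
pop() → 57: heap contents = [86]
push(20): heap contents = [20, 86]
pop() → 20: heap contents = [86]
pop() → 86: heap contents = []
push(42): heap contents = [42]
push(78): heap contents = [42, 78]
push(65): heap contents = [42, 65, 78]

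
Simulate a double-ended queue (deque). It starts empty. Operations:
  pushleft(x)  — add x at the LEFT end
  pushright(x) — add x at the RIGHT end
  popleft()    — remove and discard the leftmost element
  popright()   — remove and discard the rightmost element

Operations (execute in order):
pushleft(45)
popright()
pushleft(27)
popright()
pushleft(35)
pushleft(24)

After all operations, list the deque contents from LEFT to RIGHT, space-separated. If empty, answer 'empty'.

pushleft(45): [45]
popright(): []
pushleft(27): [27]
popright(): []
pushleft(35): [35]
pushleft(24): [24, 35]

Answer: 24 35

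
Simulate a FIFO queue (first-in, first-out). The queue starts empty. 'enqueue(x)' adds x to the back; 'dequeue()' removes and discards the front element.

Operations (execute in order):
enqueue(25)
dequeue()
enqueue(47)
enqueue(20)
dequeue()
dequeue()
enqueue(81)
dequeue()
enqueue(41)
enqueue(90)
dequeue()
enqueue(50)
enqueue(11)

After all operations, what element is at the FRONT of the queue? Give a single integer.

enqueue(25): queue = [25]
dequeue(): queue = []
enqueue(47): queue = [47]
enqueue(20): queue = [47, 20]
dequeue(): queue = [20]
dequeue(): queue = []
enqueue(81): queue = [81]
dequeue(): queue = []
enqueue(41): queue = [41]
enqueue(90): queue = [41, 90]
dequeue(): queue = [90]
enqueue(50): queue = [90, 50]
enqueue(11): queue = [90, 50, 11]

Answer: 90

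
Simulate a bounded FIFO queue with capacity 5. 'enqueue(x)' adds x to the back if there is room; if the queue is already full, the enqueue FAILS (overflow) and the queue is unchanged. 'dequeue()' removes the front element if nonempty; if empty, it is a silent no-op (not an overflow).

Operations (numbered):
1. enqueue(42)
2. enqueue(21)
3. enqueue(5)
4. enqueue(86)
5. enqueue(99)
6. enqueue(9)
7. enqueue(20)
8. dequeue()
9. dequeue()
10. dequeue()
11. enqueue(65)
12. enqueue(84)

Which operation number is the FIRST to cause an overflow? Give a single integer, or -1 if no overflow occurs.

1. enqueue(42): size=1
2. enqueue(21): size=2
3. enqueue(5): size=3
4. enqueue(86): size=4
5. enqueue(99): size=5
6. enqueue(9): size=5=cap → OVERFLOW (fail)
7. enqueue(20): size=5=cap → OVERFLOW (fail)
8. dequeue(): size=4
9. dequeue(): size=3
10. dequeue(): size=2
11. enqueue(65): size=3
12. enqueue(84): size=4

Answer: 6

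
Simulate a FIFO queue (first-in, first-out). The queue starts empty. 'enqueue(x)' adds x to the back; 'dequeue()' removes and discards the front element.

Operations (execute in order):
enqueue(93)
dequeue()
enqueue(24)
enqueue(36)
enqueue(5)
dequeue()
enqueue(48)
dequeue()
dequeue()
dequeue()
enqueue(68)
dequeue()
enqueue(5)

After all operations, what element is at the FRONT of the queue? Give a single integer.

enqueue(93): queue = [93]
dequeue(): queue = []
enqueue(24): queue = [24]
enqueue(36): queue = [24, 36]
enqueue(5): queue = [24, 36, 5]
dequeue(): queue = [36, 5]
enqueue(48): queue = [36, 5, 48]
dequeue(): queue = [5, 48]
dequeue(): queue = [48]
dequeue(): queue = []
enqueue(68): queue = [68]
dequeue(): queue = []
enqueue(5): queue = [5]

Answer: 5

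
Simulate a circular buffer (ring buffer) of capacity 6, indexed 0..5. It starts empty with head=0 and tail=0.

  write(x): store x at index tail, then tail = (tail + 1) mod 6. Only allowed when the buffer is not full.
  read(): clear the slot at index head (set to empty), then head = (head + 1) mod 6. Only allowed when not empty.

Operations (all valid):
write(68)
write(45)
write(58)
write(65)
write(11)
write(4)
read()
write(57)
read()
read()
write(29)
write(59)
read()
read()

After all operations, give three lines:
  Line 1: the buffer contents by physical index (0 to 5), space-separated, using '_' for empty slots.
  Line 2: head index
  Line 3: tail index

Answer: 57 29 59 _ _ 4
5
3

Derivation:
write(68): buf=[68 _ _ _ _ _], head=0, tail=1, size=1
write(45): buf=[68 45 _ _ _ _], head=0, tail=2, size=2
write(58): buf=[68 45 58 _ _ _], head=0, tail=3, size=3
write(65): buf=[68 45 58 65 _ _], head=0, tail=4, size=4
write(11): buf=[68 45 58 65 11 _], head=0, tail=5, size=5
write(4): buf=[68 45 58 65 11 4], head=0, tail=0, size=6
read(): buf=[_ 45 58 65 11 4], head=1, tail=0, size=5
write(57): buf=[57 45 58 65 11 4], head=1, tail=1, size=6
read(): buf=[57 _ 58 65 11 4], head=2, tail=1, size=5
read(): buf=[57 _ _ 65 11 4], head=3, tail=1, size=4
write(29): buf=[57 29 _ 65 11 4], head=3, tail=2, size=5
write(59): buf=[57 29 59 65 11 4], head=3, tail=3, size=6
read(): buf=[57 29 59 _ 11 4], head=4, tail=3, size=5
read(): buf=[57 29 59 _ _ 4], head=5, tail=3, size=4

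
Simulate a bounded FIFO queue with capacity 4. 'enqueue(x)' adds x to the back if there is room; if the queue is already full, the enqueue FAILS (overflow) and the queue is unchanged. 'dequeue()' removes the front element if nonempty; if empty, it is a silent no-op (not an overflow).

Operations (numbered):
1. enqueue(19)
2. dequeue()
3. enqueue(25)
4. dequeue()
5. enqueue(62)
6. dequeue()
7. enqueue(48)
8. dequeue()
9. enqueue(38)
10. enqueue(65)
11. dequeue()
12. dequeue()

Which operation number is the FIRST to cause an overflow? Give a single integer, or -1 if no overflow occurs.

1. enqueue(19): size=1
2. dequeue(): size=0
3. enqueue(25): size=1
4. dequeue(): size=0
5. enqueue(62): size=1
6. dequeue(): size=0
7. enqueue(48): size=1
8. dequeue(): size=0
9. enqueue(38): size=1
10. enqueue(65): size=2
11. dequeue(): size=1
12. dequeue(): size=0

Answer: -1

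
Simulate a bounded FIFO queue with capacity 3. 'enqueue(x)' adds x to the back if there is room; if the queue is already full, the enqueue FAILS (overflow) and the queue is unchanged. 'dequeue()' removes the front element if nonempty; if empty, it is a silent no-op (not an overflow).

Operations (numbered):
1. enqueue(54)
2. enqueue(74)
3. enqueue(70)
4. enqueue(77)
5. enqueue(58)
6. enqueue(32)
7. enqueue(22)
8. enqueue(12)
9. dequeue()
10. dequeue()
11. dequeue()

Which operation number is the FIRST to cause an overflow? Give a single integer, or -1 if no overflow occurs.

1. enqueue(54): size=1
2. enqueue(74): size=2
3. enqueue(70): size=3
4. enqueue(77): size=3=cap → OVERFLOW (fail)
5. enqueue(58): size=3=cap → OVERFLOW (fail)
6. enqueue(32): size=3=cap → OVERFLOW (fail)
7. enqueue(22): size=3=cap → OVERFLOW (fail)
8. enqueue(12): size=3=cap → OVERFLOW (fail)
9. dequeue(): size=2
10. dequeue(): size=1
11. dequeue(): size=0

Answer: 4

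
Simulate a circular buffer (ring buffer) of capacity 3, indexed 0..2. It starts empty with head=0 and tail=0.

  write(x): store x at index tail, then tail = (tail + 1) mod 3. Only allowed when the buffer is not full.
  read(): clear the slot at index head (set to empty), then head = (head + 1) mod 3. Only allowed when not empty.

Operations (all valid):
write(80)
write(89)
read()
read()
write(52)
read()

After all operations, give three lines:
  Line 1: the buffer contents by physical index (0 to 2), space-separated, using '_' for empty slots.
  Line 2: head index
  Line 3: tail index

write(80): buf=[80 _ _], head=0, tail=1, size=1
write(89): buf=[80 89 _], head=0, tail=2, size=2
read(): buf=[_ 89 _], head=1, tail=2, size=1
read(): buf=[_ _ _], head=2, tail=2, size=0
write(52): buf=[_ _ 52], head=2, tail=0, size=1
read(): buf=[_ _ _], head=0, tail=0, size=0

Answer: _ _ _
0
0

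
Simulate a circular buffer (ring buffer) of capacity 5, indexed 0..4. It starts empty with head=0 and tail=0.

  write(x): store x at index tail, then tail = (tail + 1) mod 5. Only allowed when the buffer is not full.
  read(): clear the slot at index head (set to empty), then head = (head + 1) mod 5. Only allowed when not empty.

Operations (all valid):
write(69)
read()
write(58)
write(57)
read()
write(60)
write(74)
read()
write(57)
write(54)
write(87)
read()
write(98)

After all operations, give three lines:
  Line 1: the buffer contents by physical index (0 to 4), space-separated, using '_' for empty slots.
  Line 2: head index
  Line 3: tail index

write(69): buf=[69 _ _ _ _], head=0, tail=1, size=1
read(): buf=[_ _ _ _ _], head=1, tail=1, size=0
write(58): buf=[_ 58 _ _ _], head=1, tail=2, size=1
write(57): buf=[_ 58 57 _ _], head=1, tail=3, size=2
read(): buf=[_ _ 57 _ _], head=2, tail=3, size=1
write(60): buf=[_ _ 57 60 _], head=2, tail=4, size=2
write(74): buf=[_ _ 57 60 74], head=2, tail=0, size=3
read(): buf=[_ _ _ 60 74], head=3, tail=0, size=2
write(57): buf=[57 _ _ 60 74], head=3, tail=1, size=3
write(54): buf=[57 54 _ 60 74], head=3, tail=2, size=4
write(87): buf=[57 54 87 60 74], head=3, tail=3, size=5
read(): buf=[57 54 87 _ 74], head=4, tail=3, size=4
write(98): buf=[57 54 87 98 74], head=4, tail=4, size=5

Answer: 57 54 87 98 74
4
4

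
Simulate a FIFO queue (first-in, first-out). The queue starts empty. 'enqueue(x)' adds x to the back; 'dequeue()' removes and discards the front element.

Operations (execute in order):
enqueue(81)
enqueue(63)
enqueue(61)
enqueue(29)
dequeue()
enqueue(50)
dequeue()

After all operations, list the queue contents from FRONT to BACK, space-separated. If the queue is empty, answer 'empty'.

enqueue(81): [81]
enqueue(63): [81, 63]
enqueue(61): [81, 63, 61]
enqueue(29): [81, 63, 61, 29]
dequeue(): [63, 61, 29]
enqueue(50): [63, 61, 29, 50]
dequeue(): [61, 29, 50]

Answer: 61 29 50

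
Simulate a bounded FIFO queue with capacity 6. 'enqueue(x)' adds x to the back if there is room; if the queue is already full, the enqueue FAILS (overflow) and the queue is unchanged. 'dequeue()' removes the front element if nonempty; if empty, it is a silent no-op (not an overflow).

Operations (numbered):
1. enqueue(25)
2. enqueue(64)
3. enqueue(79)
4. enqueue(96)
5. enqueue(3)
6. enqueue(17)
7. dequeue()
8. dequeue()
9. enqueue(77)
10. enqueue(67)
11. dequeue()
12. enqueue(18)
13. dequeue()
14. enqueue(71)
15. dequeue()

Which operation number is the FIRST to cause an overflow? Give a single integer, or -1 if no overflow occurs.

1. enqueue(25): size=1
2. enqueue(64): size=2
3. enqueue(79): size=3
4. enqueue(96): size=4
5. enqueue(3): size=5
6. enqueue(17): size=6
7. dequeue(): size=5
8. dequeue(): size=4
9. enqueue(77): size=5
10. enqueue(67): size=6
11. dequeue(): size=5
12. enqueue(18): size=6
13. dequeue(): size=5
14. enqueue(71): size=6
15. dequeue(): size=5

Answer: -1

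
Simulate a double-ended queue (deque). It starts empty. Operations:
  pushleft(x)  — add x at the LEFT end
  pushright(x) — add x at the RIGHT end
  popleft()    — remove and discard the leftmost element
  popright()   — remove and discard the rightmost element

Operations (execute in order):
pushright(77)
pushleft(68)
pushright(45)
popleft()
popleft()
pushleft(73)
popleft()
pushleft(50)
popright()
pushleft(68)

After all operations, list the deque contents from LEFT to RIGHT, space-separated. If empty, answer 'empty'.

Answer: 68 50

Derivation:
pushright(77): [77]
pushleft(68): [68, 77]
pushright(45): [68, 77, 45]
popleft(): [77, 45]
popleft(): [45]
pushleft(73): [73, 45]
popleft(): [45]
pushleft(50): [50, 45]
popright(): [50]
pushleft(68): [68, 50]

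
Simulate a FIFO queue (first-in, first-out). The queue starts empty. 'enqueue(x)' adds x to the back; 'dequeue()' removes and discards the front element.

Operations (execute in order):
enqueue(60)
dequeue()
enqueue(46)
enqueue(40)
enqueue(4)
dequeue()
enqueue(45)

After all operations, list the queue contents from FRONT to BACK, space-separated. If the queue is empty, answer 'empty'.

enqueue(60): [60]
dequeue(): []
enqueue(46): [46]
enqueue(40): [46, 40]
enqueue(4): [46, 40, 4]
dequeue(): [40, 4]
enqueue(45): [40, 4, 45]

Answer: 40 4 45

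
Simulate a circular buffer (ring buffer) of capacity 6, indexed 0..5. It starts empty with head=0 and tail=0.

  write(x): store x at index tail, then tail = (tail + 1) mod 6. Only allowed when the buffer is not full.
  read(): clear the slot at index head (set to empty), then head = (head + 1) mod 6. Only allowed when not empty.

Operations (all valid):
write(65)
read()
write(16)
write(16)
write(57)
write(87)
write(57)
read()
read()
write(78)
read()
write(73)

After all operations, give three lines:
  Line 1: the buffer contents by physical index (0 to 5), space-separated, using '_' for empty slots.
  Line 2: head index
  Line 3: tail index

Answer: 78 73 _ _ 87 57
4
2

Derivation:
write(65): buf=[65 _ _ _ _ _], head=0, tail=1, size=1
read(): buf=[_ _ _ _ _ _], head=1, tail=1, size=0
write(16): buf=[_ 16 _ _ _ _], head=1, tail=2, size=1
write(16): buf=[_ 16 16 _ _ _], head=1, tail=3, size=2
write(57): buf=[_ 16 16 57 _ _], head=1, tail=4, size=3
write(87): buf=[_ 16 16 57 87 _], head=1, tail=5, size=4
write(57): buf=[_ 16 16 57 87 57], head=1, tail=0, size=5
read(): buf=[_ _ 16 57 87 57], head=2, tail=0, size=4
read(): buf=[_ _ _ 57 87 57], head=3, tail=0, size=3
write(78): buf=[78 _ _ 57 87 57], head=3, tail=1, size=4
read(): buf=[78 _ _ _ 87 57], head=4, tail=1, size=3
write(73): buf=[78 73 _ _ 87 57], head=4, tail=2, size=4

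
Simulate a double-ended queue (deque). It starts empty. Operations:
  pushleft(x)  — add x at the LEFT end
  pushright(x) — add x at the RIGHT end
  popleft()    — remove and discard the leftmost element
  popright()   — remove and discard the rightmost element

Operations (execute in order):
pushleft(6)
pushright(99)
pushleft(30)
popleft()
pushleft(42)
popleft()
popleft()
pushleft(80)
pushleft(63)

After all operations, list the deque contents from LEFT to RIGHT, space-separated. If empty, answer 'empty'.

pushleft(6): [6]
pushright(99): [6, 99]
pushleft(30): [30, 6, 99]
popleft(): [6, 99]
pushleft(42): [42, 6, 99]
popleft(): [6, 99]
popleft(): [99]
pushleft(80): [80, 99]
pushleft(63): [63, 80, 99]

Answer: 63 80 99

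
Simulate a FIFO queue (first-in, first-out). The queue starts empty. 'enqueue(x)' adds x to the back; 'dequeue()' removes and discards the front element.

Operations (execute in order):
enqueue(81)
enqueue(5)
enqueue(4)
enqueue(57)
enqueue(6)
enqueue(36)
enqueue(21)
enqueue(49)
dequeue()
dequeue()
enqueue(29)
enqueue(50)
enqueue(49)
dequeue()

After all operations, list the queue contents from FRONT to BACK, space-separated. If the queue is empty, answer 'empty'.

enqueue(81): [81]
enqueue(5): [81, 5]
enqueue(4): [81, 5, 4]
enqueue(57): [81, 5, 4, 57]
enqueue(6): [81, 5, 4, 57, 6]
enqueue(36): [81, 5, 4, 57, 6, 36]
enqueue(21): [81, 5, 4, 57, 6, 36, 21]
enqueue(49): [81, 5, 4, 57, 6, 36, 21, 49]
dequeue(): [5, 4, 57, 6, 36, 21, 49]
dequeue(): [4, 57, 6, 36, 21, 49]
enqueue(29): [4, 57, 6, 36, 21, 49, 29]
enqueue(50): [4, 57, 6, 36, 21, 49, 29, 50]
enqueue(49): [4, 57, 6, 36, 21, 49, 29, 50, 49]
dequeue(): [57, 6, 36, 21, 49, 29, 50, 49]

Answer: 57 6 36 21 49 29 50 49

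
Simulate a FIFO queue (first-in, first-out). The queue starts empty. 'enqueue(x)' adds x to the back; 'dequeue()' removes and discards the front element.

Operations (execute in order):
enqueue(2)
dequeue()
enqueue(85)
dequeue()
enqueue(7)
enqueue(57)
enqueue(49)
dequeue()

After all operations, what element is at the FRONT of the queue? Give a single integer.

Answer: 57

Derivation:
enqueue(2): queue = [2]
dequeue(): queue = []
enqueue(85): queue = [85]
dequeue(): queue = []
enqueue(7): queue = [7]
enqueue(57): queue = [7, 57]
enqueue(49): queue = [7, 57, 49]
dequeue(): queue = [57, 49]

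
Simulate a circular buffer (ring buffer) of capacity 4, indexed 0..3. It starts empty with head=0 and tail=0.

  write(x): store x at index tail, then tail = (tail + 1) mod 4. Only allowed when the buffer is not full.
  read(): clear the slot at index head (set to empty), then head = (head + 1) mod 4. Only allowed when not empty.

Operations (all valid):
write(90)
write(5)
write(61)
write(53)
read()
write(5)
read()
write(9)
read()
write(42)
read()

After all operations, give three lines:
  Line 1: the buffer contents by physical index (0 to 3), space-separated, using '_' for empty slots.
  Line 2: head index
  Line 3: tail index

write(90): buf=[90 _ _ _], head=0, tail=1, size=1
write(5): buf=[90 5 _ _], head=0, tail=2, size=2
write(61): buf=[90 5 61 _], head=0, tail=3, size=3
write(53): buf=[90 5 61 53], head=0, tail=0, size=4
read(): buf=[_ 5 61 53], head=1, tail=0, size=3
write(5): buf=[5 5 61 53], head=1, tail=1, size=4
read(): buf=[5 _ 61 53], head=2, tail=1, size=3
write(9): buf=[5 9 61 53], head=2, tail=2, size=4
read(): buf=[5 9 _ 53], head=3, tail=2, size=3
write(42): buf=[5 9 42 53], head=3, tail=3, size=4
read(): buf=[5 9 42 _], head=0, tail=3, size=3

Answer: 5 9 42 _
0
3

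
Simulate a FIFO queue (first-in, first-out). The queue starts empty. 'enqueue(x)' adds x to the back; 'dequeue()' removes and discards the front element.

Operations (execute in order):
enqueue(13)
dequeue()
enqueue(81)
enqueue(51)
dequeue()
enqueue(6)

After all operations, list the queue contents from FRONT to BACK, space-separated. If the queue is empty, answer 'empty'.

enqueue(13): [13]
dequeue(): []
enqueue(81): [81]
enqueue(51): [81, 51]
dequeue(): [51]
enqueue(6): [51, 6]

Answer: 51 6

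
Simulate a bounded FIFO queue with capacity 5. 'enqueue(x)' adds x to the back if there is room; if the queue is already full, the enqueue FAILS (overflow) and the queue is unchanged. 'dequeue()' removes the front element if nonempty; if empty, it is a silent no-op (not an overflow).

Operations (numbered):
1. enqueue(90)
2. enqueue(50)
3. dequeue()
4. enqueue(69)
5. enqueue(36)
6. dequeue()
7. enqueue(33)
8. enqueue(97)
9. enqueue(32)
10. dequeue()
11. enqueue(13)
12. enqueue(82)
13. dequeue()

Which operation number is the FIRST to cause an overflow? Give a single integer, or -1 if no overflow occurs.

Answer: 12

Derivation:
1. enqueue(90): size=1
2. enqueue(50): size=2
3. dequeue(): size=1
4. enqueue(69): size=2
5. enqueue(36): size=3
6. dequeue(): size=2
7. enqueue(33): size=3
8. enqueue(97): size=4
9. enqueue(32): size=5
10. dequeue(): size=4
11. enqueue(13): size=5
12. enqueue(82): size=5=cap → OVERFLOW (fail)
13. dequeue(): size=4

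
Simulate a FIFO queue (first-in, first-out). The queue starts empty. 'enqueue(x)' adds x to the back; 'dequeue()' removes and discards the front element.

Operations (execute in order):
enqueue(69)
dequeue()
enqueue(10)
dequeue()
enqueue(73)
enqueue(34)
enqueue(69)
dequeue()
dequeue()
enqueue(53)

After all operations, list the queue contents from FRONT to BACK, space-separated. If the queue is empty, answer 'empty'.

Answer: 69 53

Derivation:
enqueue(69): [69]
dequeue(): []
enqueue(10): [10]
dequeue(): []
enqueue(73): [73]
enqueue(34): [73, 34]
enqueue(69): [73, 34, 69]
dequeue(): [34, 69]
dequeue(): [69]
enqueue(53): [69, 53]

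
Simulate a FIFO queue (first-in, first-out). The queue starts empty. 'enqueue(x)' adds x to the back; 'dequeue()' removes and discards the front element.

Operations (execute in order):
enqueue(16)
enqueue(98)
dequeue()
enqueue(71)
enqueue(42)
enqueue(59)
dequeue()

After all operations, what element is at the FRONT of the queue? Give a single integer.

enqueue(16): queue = [16]
enqueue(98): queue = [16, 98]
dequeue(): queue = [98]
enqueue(71): queue = [98, 71]
enqueue(42): queue = [98, 71, 42]
enqueue(59): queue = [98, 71, 42, 59]
dequeue(): queue = [71, 42, 59]

Answer: 71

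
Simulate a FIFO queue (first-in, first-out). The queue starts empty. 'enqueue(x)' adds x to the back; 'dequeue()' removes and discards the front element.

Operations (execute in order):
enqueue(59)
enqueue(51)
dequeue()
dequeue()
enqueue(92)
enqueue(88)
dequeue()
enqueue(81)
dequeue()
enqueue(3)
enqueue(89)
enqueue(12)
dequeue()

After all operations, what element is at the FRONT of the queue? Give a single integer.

Answer: 3

Derivation:
enqueue(59): queue = [59]
enqueue(51): queue = [59, 51]
dequeue(): queue = [51]
dequeue(): queue = []
enqueue(92): queue = [92]
enqueue(88): queue = [92, 88]
dequeue(): queue = [88]
enqueue(81): queue = [88, 81]
dequeue(): queue = [81]
enqueue(3): queue = [81, 3]
enqueue(89): queue = [81, 3, 89]
enqueue(12): queue = [81, 3, 89, 12]
dequeue(): queue = [3, 89, 12]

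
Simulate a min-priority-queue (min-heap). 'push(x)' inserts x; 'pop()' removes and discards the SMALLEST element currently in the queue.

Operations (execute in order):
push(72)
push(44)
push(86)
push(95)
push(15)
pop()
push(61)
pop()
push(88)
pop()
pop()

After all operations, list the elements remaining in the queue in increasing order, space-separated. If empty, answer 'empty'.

Answer: 86 88 95

Derivation:
push(72): heap contents = [72]
push(44): heap contents = [44, 72]
push(86): heap contents = [44, 72, 86]
push(95): heap contents = [44, 72, 86, 95]
push(15): heap contents = [15, 44, 72, 86, 95]
pop() → 15: heap contents = [44, 72, 86, 95]
push(61): heap contents = [44, 61, 72, 86, 95]
pop() → 44: heap contents = [61, 72, 86, 95]
push(88): heap contents = [61, 72, 86, 88, 95]
pop() → 61: heap contents = [72, 86, 88, 95]
pop() → 72: heap contents = [86, 88, 95]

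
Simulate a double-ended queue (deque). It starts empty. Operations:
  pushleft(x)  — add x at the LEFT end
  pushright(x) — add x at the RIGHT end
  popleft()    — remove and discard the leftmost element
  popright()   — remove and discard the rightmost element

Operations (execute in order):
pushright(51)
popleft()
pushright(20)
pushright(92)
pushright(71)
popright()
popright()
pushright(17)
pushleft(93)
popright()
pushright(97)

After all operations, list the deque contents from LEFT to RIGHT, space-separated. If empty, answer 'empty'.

pushright(51): [51]
popleft(): []
pushright(20): [20]
pushright(92): [20, 92]
pushright(71): [20, 92, 71]
popright(): [20, 92]
popright(): [20]
pushright(17): [20, 17]
pushleft(93): [93, 20, 17]
popright(): [93, 20]
pushright(97): [93, 20, 97]

Answer: 93 20 97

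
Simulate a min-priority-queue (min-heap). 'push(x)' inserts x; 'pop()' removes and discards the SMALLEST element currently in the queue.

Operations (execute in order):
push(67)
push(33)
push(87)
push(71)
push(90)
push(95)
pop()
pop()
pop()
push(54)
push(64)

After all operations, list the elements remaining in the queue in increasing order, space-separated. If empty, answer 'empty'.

push(67): heap contents = [67]
push(33): heap contents = [33, 67]
push(87): heap contents = [33, 67, 87]
push(71): heap contents = [33, 67, 71, 87]
push(90): heap contents = [33, 67, 71, 87, 90]
push(95): heap contents = [33, 67, 71, 87, 90, 95]
pop() → 33: heap contents = [67, 71, 87, 90, 95]
pop() → 67: heap contents = [71, 87, 90, 95]
pop() → 71: heap contents = [87, 90, 95]
push(54): heap contents = [54, 87, 90, 95]
push(64): heap contents = [54, 64, 87, 90, 95]

Answer: 54 64 87 90 95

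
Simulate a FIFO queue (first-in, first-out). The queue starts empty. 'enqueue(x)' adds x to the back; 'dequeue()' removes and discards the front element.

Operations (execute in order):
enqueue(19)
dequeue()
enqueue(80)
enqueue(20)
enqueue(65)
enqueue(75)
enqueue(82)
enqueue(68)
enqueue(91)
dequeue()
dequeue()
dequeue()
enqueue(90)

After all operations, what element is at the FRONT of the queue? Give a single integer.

Answer: 75

Derivation:
enqueue(19): queue = [19]
dequeue(): queue = []
enqueue(80): queue = [80]
enqueue(20): queue = [80, 20]
enqueue(65): queue = [80, 20, 65]
enqueue(75): queue = [80, 20, 65, 75]
enqueue(82): queue = [80, 20, 65, 75, 82]
enqueue(68): queue = [80, 20, 65, 75, 82, 68]
enqueue(91): queue = [80, 20, 65, 75, 82, 68, 91]
dequeue(): queue = [20, 65, 75, 82, 68, 91]
dequeue(): queue = [65, 75, 82, 68, 91]
dequeue(): queue = [75, 82, 68, 91]
enqueue(90): queue = [75, 82, 68, 91, 90]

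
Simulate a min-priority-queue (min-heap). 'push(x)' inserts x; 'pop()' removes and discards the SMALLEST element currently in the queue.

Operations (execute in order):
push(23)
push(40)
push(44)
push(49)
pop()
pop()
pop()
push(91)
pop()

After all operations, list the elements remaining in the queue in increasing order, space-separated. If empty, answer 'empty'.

push(23): heap contents = [23]
push(40): heap contents = [23, 40]
push(44): heap contents = [23, 40, 44]
push(49): heap contents = [23, 40, 44, 49]
pop() → 23: heap contents = [40, 44, 49]
pop() → 40: heap contents = [44, 49]
pop() → 44: heap contents = [49]
push(91): heap contents = [49, 91]
pop() → 49: heap contents = [91]

Answer: 91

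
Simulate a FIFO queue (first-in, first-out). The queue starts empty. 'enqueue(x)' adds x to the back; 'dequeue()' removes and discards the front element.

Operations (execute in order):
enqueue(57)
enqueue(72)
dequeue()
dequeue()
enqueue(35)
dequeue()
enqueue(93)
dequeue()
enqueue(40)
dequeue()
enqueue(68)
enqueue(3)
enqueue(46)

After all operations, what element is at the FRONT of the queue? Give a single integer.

Answer: 68

Derivation:
enqueue(57): queue = [57]
enqueue(72): queue = [57, 72]
dequeue(): queue = [72]
dequeue(): queue = []
enqueue(35): queue = [35]
dequeue(): queue = []
enqueue(93): queue = [93]
dequeue(): queue = []
enqueue(40): queue = [40]
dequeue(): queue = []
enqueue(68): queue = [68]
enqueue(3): queue = [68, 3]
enqueue(46): queue = [68, 3, 46]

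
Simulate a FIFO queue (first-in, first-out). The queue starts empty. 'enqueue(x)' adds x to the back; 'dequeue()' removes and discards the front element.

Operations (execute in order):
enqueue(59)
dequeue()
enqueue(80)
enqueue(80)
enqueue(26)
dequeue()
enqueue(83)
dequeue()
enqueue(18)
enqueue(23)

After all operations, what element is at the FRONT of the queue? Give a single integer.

enqueue(59): queue = [59]
dequeue(): queue = []
enqueue(80): queue = [80]
enqueue(80): queue = [80, 80]
enqueue(26): queue = [80, 80, 26]
dequeue(): queue = [80, 26]
enqueue(83): queue = [80, 26, 83]
dequeue(): queue = [26, 83]
enqueue(18): queue = [26, 83, 18]
enqueue(23): queue = [26, 83, 18, 23]

Answer: 26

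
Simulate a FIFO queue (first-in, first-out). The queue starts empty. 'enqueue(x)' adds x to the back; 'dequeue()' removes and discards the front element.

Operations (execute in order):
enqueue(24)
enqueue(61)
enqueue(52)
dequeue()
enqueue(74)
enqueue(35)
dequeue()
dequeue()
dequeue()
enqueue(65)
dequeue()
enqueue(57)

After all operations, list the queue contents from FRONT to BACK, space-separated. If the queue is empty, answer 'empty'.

Answer: 65 57

Derivation:
enqueue(24): [24]
enqueue(61): [24, 61]
enqueue(52): [24, 61, 52]
dequeue(): [61, 52]
enqueue(74): [61, 52, 74]
enqueue(35): [61, 52, 74, 35]
dequeue(): [52, 74, 35]
dequeue(): [74, 35]
dequeue(): [35]
enqueue(65): [35, 65]
dequeue(): [65]
enqueue(57): [65, 57]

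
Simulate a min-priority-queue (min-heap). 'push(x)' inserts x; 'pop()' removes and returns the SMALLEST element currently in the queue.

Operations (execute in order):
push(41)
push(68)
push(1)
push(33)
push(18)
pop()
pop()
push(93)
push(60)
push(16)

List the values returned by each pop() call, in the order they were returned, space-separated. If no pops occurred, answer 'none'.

push(41): heap contents = [41]
push(68): heap contents = [41, 68]
push(1): heap contents = [1, 41, 68]
push(33): heap contents = [1, 33, 41, 68]
push(18): heap contents = [1, 18, 33, 41, 68]
pop() → 1: heap contents = [18, 33, 41, 68]
pop() → 18: heap contents = [33, 41, 68]
push(93): heap contents = [33, 41, 68, 93]
push(60): heap contents = [33, 41, 60, 68, 93]
push(16): heap contents = [16, 33, 41, 60, 68, 93]

Answer: 1 18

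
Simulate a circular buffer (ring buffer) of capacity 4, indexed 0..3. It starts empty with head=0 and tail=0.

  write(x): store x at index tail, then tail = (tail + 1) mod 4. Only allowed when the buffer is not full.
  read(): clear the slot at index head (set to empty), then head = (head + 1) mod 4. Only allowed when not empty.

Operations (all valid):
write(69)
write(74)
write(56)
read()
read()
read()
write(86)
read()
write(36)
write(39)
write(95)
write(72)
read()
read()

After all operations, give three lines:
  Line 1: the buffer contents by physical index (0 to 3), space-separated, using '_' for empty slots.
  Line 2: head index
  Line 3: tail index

write(69): buf=[69 _ _ _], head=0, tail=1, size=1
write(74): buf=[69 74 _ _], head=0, tail=2, size=2
write(56): buf=[69 74 56 _], head=0, tail=3, size=3
read(): buf=[_ 74 56 _], head=1, tail=3, size=2
read(): buf=[_ _ 56 _], head=2, tail=3, size=1
read(): buf=[_ _ _ _], head=3, tail=3, size=0
write(86): buf=[_ _ _ 86], head=3, tail=0, size=1
read(): buf=[_ _ _ _], head=0, tail=0, size=0
write(36): buf=[36 _ _ _], head=0, tail=1, size=1
write(39): buf=[36 39 _ _], head=0, tail=2, size=2
write(95): buf=[36 39 95 _], head=0, tail=3, size=3
write(72): buf=[36 39 95 72], head=0, tail=0, size=4
read(): buf=[_ 39 95 72], head=1, tail=0, size=3
read(): buf=[_ _ 95 72], head=2, tail=0, size=2

Answer: _ _ 95 72
2
0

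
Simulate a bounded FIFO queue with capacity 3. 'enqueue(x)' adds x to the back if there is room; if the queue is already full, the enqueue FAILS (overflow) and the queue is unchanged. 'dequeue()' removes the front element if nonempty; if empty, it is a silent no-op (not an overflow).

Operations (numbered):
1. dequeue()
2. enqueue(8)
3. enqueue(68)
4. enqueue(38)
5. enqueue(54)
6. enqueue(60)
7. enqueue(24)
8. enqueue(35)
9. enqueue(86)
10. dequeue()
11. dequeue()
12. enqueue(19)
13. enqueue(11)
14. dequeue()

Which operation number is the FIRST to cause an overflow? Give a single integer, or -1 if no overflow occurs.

1. dequeue(): empty, no-op, size=0
2. enqueue(8): size=1
3. enqueue(68): size=2
4. enqueue(38): size=3
5. enqueue(54): size=3=cap → OVERFLOW (fail)
6. enqueue(60): size=3=cap → OVERFLOW (fail)
7. enqueue(24): size=3=cap → OVERFLOW (fail)
8. enqueue(35): size=3=cap → OVERFLOW (fail)
9. enqueue(86): size=3=cap → OVERFLOW (fail)
10. dequeue(): size=2
11. dequeue(): size=1
12. enqueue(19): size=2
13. enqueue(11): size=3
14. dequeue(): size=2

Answer: 5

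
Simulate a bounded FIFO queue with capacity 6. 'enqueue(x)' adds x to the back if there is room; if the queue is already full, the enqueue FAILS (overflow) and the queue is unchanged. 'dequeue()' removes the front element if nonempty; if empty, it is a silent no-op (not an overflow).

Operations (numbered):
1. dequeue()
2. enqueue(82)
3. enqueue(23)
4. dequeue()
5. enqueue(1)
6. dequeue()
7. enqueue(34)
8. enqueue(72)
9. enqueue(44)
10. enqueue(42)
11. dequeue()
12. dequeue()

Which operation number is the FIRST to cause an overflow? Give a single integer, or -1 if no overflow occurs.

1. dequeue(): empty, no-op, size=0
2. enqueue(82): size=1
3. enqueue(23): size=2
4. dequeue(): size=1
5. enqueue(1): size=2
6. dequeue(): size=1
7. enqueue(34): size=2
8. enqueue(72): size=3
9. enqueue(44): size=4
10. enqueue(42): size=5
11. dequeue(): size=4
12. dequeue(): size=3

Answer: -1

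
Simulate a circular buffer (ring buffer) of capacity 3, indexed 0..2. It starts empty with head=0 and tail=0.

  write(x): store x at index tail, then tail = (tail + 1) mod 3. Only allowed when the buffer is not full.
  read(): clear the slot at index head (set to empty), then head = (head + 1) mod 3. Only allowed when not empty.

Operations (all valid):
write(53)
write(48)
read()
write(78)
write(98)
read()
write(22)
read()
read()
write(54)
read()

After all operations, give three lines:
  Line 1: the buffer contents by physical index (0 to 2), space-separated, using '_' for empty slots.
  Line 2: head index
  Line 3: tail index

Answer: _ _ 54
2
0

Derivation:
write(53): buf=[53 _ _], head=0, tail=1, size=1
write(48): buf=[53 48 _], head=0, tail=2, size=2
read(): buf=[_ 48 _], head=1, tail=2, size=1
write(78): buf=[_ 48 78], head=1, tail=0, size=2
write(98): buf=[98 48 78], head=1, tail=1, size=3
read(): buf=[98 _ 78], head=2, tail=1, size=2
write(22): buf=[98 22 78], head=2, tail=2, size=3
read(): buf=[98 22 _], head=0, tail=2, size=2
read(): buf=[_ 22 _], head=1, tail=2, size=1
write(54): buf=[_ 22 54], head=1, tail=0, size=2
read(): buf=[_ _ 54], head=2, tail=0, size=1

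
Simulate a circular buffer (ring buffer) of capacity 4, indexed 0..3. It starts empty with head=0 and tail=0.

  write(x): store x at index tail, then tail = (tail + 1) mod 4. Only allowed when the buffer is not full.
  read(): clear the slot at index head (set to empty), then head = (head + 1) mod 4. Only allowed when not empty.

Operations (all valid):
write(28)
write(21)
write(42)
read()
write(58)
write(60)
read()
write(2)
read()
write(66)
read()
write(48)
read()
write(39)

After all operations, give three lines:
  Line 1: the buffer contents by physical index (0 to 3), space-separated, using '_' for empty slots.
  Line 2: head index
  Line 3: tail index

Answer: 39 2 66 48
1
1

Derivation:
write(28): buf=[28 _ _ _], head=0, tail=1, size=1
write(21): buf=[28 21 _ _], head=0, tail=2, size=2
write(42): buf=[28 21 42 _], head=0, tail=3, size=3
read(): buf=[_ 21 42 _], head=1, tail=3, size=2
write(58): buf=[_ 21 42 58], head=1, tail=0, size=3
write(60): buf=[60 21 42 58], head=1, tail=1, size=4
read(): buf=[60 _ 42 58], head=2, tail=1, size=3
write(2): buf=[60 2 42 58], head=2, tail=2, size=4
read(): buf=[60 2 _ 58], head=3, tail=2, size=3
write(66): buf=[60 2 66 58], head=3, tail=3, size=4
read(): buf=[60 2 66 _], head=0, tail=3, size=3
write(48): buf=[60 2 66 48], head=0, tail=0, size=4
read(): buf=[_ 2 66 48], head=1, tail=0, size=3
write(39): buf=[39 2 66 48], head=1, tail=1, size=4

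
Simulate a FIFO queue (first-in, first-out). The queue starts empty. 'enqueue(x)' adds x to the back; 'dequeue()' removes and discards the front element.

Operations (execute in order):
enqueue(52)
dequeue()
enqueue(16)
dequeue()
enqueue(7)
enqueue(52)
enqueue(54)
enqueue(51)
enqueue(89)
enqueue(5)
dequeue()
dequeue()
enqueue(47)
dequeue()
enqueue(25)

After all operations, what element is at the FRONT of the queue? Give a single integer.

enqueue(52): queue = [52]
dequeue(): queue = []
enqueue(16): queue = [16]
dequeue(): queue = []
enqueue(7): queue = [7]
enqueue(52): queue = [7, 52]
enqueue(54): queue = [7, 52, 54]
enqueue(51): queue = [7, 52, 54, 51]
enqueue(89): queue = [7, 52, 54, 51, 89]
enqueue(5): queue = [7, 52, 54, 51, 89, 5]
dequeue(): queue = [52, 54, 51, 89, 5]
dequeue(): queue = [54, 51, 89, 5]
enqueue(47): queue = [54, 51, 89, 5, 47]
dequeue(): queue = [51, 89, 5, 47]
enqueue(25): queue = [51, 89, 5, 47, 25]

Answer: 51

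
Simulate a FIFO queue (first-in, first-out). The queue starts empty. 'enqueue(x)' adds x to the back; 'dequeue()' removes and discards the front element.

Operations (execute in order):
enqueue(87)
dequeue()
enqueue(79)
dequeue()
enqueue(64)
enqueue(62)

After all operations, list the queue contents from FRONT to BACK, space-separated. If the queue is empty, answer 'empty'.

Answer: 64 62

Derivation:
enqueue(87): [87]
dequeue(): []
enqueue(79): [79]
dequeue(): []
enqueue(64): [64]
enqueue(62): [64, 62]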